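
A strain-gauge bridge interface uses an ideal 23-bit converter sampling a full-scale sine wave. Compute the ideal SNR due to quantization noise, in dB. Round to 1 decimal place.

140.2 dB

For an ideal N-bit converter with full-scale sine input, SNR = 6.02 N + 1.76 dB. SNR = 6.02 × 23 + 1.76 = 138.46 + 1.76 = 140.22 dB.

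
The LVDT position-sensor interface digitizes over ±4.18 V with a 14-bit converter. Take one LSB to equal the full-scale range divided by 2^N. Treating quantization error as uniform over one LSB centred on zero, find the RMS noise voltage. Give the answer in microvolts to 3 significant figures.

Full-scale range = 4.18 V − (-4.18 V) = 8.36 V.
Step size = 8.36/16384 V = 0.51025 mV.
σ_q = LSB/√12 = 0.51025 mV/3.4641 = 147 µV.

147 µV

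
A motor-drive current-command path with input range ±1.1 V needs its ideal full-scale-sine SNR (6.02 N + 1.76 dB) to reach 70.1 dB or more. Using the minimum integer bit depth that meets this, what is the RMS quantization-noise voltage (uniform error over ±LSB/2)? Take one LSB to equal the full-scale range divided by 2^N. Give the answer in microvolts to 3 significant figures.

155 µV

Full-scale range = 1.1 V − (-1.1 V) = 2.2 V.
Solving 6.02 N ≥ 70.1 − 1.76: N ≥ 11.352. Round up → N = 12.
One LSB is 2.2 V / 4096 = 0.53711 mV.
RMS noise = LSB/√12 = 155 µV.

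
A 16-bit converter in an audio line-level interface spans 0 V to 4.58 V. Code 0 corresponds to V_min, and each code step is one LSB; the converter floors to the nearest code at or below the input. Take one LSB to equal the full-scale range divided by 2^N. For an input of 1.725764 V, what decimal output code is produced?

24694

Range is 4.58 V. LSB = 4.58 V / 2^16 ≈ 69.89 µV.
code = ⌊(V_in − V_min)/LSB⌋ = ⌊(V_in − V_min) × 2^16 / range⌋
     = ⌊(1.725764 − (0)) × 65536 / 4.58⌋ = ⌊1.725764 × 65536/4.58⌋
     = ⌊24694.251⌋ = 24694.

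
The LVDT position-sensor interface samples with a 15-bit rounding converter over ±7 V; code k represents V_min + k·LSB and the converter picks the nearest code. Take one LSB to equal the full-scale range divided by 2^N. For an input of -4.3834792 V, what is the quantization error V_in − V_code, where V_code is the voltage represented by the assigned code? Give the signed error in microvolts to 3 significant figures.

+65.7 µV

Span: 7 V − (-7 V) = 14 V. LSB = 14 V / 2^15 ≈ 427.2 µV.
Position in LSBs: (-4.3834792 − (-7)) × 32768/14 = 6124.1538; rounding gives k = 6124.
V_code = -7 + (6124/32768) × 14 = -4.3835449219 V.
Error = V_in − V_code = -4.3834792 − (-4.3835449219) = +65.7 µV.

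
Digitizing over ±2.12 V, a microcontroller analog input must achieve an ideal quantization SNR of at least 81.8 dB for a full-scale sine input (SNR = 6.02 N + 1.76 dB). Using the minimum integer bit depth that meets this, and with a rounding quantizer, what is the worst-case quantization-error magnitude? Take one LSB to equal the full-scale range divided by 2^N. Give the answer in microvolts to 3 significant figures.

129 µV

Full-scale range = 2.12 V − (-2.12 V) = 4.24 V.
Required N = ⌈(81.8 − 1.76)/6.02⌉ = ⌈13.296⌉ = 14.
LSB = 4.24 V ÷ 2^14 = 4.24/16384 V = 258.79 µV.
Max error for round-to-nearest is LSB/2 = 129 µV.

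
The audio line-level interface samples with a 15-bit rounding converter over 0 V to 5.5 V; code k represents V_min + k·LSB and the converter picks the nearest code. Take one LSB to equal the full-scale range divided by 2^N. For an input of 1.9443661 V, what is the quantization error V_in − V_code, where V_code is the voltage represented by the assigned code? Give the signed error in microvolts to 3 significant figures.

+30.2 µV

Span = 5.5 V. LSB = 5.5 V / 2^15 ≈ 167.8 µV.
(1.9443661 − (0)) / LSB = 1.9443661 × 32768/5.5 = 11584.1797. Nearest integer: k = 11584.
V_code = 0 + (11584/32768) × 5.5 = 1.9443359375 V.
e = 1.9443661 − (1.9443359375) = +30.2 µV.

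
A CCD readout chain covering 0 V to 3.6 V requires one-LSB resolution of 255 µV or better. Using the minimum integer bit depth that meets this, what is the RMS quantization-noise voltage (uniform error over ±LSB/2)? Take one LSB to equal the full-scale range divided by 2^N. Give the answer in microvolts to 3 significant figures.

Range is 3.6 V.
Levels needed ≥ 3.6/255 µV = 14120. 2^14 = 16384 suffices, so N_min = 14.
LSB = 3.6 V / 2^14 = 219.73 µV.
RMS noise = LSB/√12 = 63.4 µV.

63.4 µV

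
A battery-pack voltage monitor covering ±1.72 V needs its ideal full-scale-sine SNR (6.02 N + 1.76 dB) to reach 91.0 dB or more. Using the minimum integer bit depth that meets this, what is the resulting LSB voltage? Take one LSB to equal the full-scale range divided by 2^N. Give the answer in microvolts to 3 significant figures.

105 µV

Range = 1.72 − (-1.72) = 3.44 V.
Solving 6.02 N ≥ 91.0 − 1.76: N ≥ 14.824. Round up → N = 15.
LSB = 3.44 V ÷ 2^15 = 3.44/32768 V = 105 µV.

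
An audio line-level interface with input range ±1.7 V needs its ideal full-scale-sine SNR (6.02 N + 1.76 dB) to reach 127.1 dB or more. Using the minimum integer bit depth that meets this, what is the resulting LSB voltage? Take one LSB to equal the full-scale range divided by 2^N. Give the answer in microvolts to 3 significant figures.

Full-scale range = 1.7 V − (-1.7 V) = 3.4 V.
Required N = ⌈(127.1 − 1.76)/6.02⌉ = ⌈20.821⌉ = 21.
One LSB is 3.4 V / 2097152 = 1.62 µV.

1.62 µV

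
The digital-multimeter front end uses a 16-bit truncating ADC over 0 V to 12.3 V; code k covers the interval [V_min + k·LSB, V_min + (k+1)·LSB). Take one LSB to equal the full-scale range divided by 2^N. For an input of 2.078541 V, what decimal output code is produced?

11074

Range is 12.3 V. LSB = 12.3 V / 2^16 ≈ 187.7 µV.
code = ⌊(V_in − V_min)/LSB⌋ = ⌊(V_in − V_min) × 2^16 / range⌋
     = ⌊(2.078541 − (0)) × 65536 / 12.3⌋ = ⌊2.078541 × 65536/12.3⌋
     = ⌊11074.737⌋ = 11074.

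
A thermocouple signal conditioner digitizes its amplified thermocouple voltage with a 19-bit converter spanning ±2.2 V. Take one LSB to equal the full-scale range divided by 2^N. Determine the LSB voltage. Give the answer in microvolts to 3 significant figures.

Full-scale range = 2.2 V − (-2.2 V) = 4.4 V.
There are 2^19 = 524288 steps.
One LSB is 4.4 V / 524288 = 8.39 µV.

8.39 µV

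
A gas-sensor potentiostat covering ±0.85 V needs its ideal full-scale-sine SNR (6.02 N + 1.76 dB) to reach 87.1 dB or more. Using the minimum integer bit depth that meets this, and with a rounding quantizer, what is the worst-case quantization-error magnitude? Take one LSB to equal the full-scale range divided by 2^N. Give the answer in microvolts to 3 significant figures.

25.9 µV

The full-scale span is 0.85 − (-0.85) = 1.7 V.
Required N = ⌈(87.1 − 1.76)/6.02⌉ = ⌈14.176⌉ = 15.
Step size = 1.7/32768 V = 51.880 µV.
Half an LSB is 25.9 µV.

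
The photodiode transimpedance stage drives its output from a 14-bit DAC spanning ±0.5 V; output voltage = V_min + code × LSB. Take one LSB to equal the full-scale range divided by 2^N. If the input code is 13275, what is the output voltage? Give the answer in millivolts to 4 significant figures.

Full-scale range = 0.5 V − (-0.5 V) = 1 V. LSB = 1 V / 2^14.
V_out = V_min + code × LSB = -0.5 V + 13275 × 1 V / 16384
      = -0.5 + 0.810242 = 0.310242 V.

310.2 mV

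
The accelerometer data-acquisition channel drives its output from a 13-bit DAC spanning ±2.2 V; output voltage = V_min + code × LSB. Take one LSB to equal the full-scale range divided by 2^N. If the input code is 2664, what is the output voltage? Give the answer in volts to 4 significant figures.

-0.7691 V

The full-scale span is 2.2 − (-2.2) = 4.4 V. LSB = 4.4 V / 2^13.
V_out = V_min + code × LSB = -2.2 V + 2664 × 4.4 V / 8192
      = -2.2 V + 1.43086 V = -0.769141 V.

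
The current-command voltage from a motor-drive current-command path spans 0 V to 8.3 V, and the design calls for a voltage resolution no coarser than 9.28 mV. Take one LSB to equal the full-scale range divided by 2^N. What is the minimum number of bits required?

10 bits

Range is 8.3 V.
8.3 V / 9.28 mV = 894.4. Since 2^9 = 512 and 2^10 = 1024, N = 10.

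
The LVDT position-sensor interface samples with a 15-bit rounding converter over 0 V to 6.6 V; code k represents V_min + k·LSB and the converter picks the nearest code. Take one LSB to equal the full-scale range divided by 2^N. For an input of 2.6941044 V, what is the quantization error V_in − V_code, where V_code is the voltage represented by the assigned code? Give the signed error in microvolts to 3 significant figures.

Span = 6.6 V. LSB = 6.6 V / 2^15 ≈ 201.4 µV.
(V_in − V_min)/LSB = (2.6941044 − (0)) × 32768/6.6 = 13375.8201 → nearest code k = 13376.
V_code = V_min + k × range/2^15 = 0 + 13376 × 6.6/32768 = 2.6941406250 V.
Error = V_in − V_code = 2.6941044 − (2.6941406250) = −36.2 µV.

−36.2 µV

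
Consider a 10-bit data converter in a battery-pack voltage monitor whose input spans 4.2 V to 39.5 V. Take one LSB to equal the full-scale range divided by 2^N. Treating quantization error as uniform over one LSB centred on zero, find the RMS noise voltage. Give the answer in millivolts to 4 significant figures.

9.951 mV

Range = 39.5 − (4.2) = 35.3 V.
Step size = 35.3/1024 V = 34.4727 mV.
V_rms = LSB/√12 = 34.4727 mV / √12 = 9.951 mV.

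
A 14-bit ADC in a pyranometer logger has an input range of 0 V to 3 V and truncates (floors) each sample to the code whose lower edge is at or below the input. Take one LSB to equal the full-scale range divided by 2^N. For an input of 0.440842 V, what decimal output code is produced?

2407

Range is 3 V. LSB = 3 V / 2^14 ≈ 183.1 µV.
V_in − V_min = 0.440842 − (0) = 0.440842 V.
Divide by LSB: 0.440842 × 16384/3 = 2407.5851.
Truncating gives code 2407.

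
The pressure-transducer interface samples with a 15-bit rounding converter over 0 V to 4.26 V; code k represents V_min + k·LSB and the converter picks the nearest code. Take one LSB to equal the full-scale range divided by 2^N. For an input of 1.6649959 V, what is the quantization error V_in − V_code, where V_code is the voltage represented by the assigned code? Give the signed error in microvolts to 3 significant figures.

+23.4 µV

V_FS = 4.26 V. LSB = 4.26 V / 2^15 ≈ 130.0 µV.
(1.6649959 − (0)) / LSB = 1.6649959 × 32768/4.26 = 12807.1797. Nearest integer: k = 12807.
Reconstructed level: 0 + 12807 × 4.26/32768 V = 1.6649725342 V.
e = 1.6649959 − (1.6649725342) = +23.4 µV.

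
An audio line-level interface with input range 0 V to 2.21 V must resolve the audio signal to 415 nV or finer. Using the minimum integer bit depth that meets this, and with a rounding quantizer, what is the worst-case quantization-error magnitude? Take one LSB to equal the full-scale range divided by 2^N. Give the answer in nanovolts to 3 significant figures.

Span = 2.21 V.
2.21 V / 415 nV = 5.325e6. Since 2^22 = 4194304 and 2^23 = 8388608, N = 23.
LSB = 2.21 V / 2^23 = 263.45 nV.
Max error for round-to-nearest is LSB/2 = 132 nV.

132 nV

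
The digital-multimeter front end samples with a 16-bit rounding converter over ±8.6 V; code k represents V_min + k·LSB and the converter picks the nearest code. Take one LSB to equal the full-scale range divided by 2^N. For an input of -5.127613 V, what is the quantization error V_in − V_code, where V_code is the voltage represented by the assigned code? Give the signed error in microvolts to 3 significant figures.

Full-scale range = 8.6 V − (-8.6 V) = 17.2 V. LSB = 17.2 V / 2^16 ≈ 262.5 µV.
Position in LSBs: (-5.127613 − (-8.6)) × 65536/17.2 = 13230.6020; rounding gives k = 13231.
V_code = -8.6 + (13231/65536) × 17.2 = -5.1275085449 V.
Error = V_in − V_code = -5.127613 − (-5.1275085449) = −104 µV.

−104 µV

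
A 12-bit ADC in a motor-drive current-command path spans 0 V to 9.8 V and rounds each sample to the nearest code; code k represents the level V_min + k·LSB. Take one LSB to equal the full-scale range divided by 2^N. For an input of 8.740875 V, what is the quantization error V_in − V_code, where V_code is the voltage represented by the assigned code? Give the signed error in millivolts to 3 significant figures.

Range is 9.8 V. LSB = 9.8 V / 2^12 ≈ 2.393 mV.
(8.740875 − (0)) / LSB = 8.740875 × 4096/9.8 = 3653.3290. Nearest integer: k = 3653.
Reconstructed level: 0 + 3653 × 9.8/4096 V = 8.740087891 V.
e = 8.740875 − (8.740087891) = +0.787 mV.

+0.787 mV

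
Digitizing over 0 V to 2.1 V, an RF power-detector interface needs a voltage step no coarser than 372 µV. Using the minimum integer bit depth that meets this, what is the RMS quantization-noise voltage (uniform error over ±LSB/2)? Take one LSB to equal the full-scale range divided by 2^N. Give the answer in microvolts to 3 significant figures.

74.0 µV

Full-scale range = 2.1 V.
Need 2^N ≥ 2.1 V / 372 µV = 5645 → N_min = 13.
One LSB is 2.1 V / 8192 = 256.35 µV.
σ_q = LSB/√12 = 256.35 µV/3.4641 = 74.0 µV.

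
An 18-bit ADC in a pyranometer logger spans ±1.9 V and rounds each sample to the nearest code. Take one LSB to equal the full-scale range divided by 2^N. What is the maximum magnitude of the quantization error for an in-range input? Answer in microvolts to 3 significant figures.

Full-scale range = 1.9 V − (-1.9 V) = 3.8 V.
LSB = 3.8 V / 2^18 = 14.496 µV.
A rounding quantizer has |error| ≤ LSB/2 = 7.25 µV.

7.25 µV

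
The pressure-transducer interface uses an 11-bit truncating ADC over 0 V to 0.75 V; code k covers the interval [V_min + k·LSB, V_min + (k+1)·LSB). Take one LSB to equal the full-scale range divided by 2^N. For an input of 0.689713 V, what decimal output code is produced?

1883

Range is 0.75 V. LSB = 0.75 V / 2^11 ≈ 366.2 µV.
(V_in − V_min) × 2^11/range = (0.689713 − (0)) × 2048/0.75 = 1883.376.
Floor → code = 1883.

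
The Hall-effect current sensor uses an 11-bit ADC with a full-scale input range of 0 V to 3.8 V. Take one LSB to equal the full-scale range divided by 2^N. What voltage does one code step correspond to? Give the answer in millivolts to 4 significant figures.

Full-scale range = 3.8 V.
There are 2^11 = 2048 steps.
LSB = 3.8 V ÷ 2^11 = 3.8/2048 V = 1.855 mV.

1.855 mV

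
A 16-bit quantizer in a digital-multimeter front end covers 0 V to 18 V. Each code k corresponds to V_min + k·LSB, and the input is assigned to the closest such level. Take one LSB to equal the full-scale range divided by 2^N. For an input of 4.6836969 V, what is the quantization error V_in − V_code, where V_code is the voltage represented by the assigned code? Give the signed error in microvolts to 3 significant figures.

Span = 18 V. LSB = 18 V / 2^16 ≈ 274.7 µV.
(4.6836969 − (0)) / LSB = 4.6836969 × 65536/18 = 17052.8200. Nearest integer: k = 17053.
V_code = 0 + (17053/65536) × 18 = 4.6837463379 V.
e = 4.6836969 − (4.6837463379) = −49.4 µV.

−49.4 µV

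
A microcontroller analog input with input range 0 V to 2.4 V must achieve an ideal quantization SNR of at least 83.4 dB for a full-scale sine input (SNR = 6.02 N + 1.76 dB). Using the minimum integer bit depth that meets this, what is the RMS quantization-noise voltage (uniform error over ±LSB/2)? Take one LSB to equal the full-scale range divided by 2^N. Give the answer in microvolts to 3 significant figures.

Span = 2.4 V.
6.02 N + 1.76 ≥ 83.4 gives N ≥ 13.561, so the minimum integer is 14.
LSB = 2.4 V / 2^14 = 146.48 µV.
V_rms = LSB/√12 = 42.3 µV.

42.3 µV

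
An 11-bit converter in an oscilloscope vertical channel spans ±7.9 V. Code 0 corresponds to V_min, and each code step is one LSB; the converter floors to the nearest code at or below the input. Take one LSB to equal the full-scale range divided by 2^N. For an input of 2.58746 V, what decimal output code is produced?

1359

Span: 7.9 V − (-7.9 V) = 15.8 V. LSB = 15.8 V / 2^11 ≈ 7.715 mV.
V_in − V_min = 2.58746 − (-7.9) = 10.48746 V.
Divide by LSB: 10.48746 × 2048/15.8 = 1359.3872.
Truncating gives code 1359.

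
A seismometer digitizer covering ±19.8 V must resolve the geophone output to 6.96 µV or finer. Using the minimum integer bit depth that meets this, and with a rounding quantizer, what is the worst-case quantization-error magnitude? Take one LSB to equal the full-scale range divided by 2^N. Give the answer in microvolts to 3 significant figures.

Full-scale range = 19.8 V − (-19.8 V) = 39.6 V.
Levels needed ≥ 39.6/6.96 µV = 5.690e6. 2^23 = 8388608 suffices, so N_min = 23.
LSB = 39.6 V / 2^23 = 4.7207 µV.
|e|_max = LSB/2 = 2.36 µV.

2.36 µV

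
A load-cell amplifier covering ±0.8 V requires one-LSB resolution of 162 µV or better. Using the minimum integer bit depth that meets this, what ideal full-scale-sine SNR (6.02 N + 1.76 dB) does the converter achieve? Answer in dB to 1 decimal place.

86.0 dB

The full-scale span is 0.8 − (-0.8) = 1.6 V.
Required number of levels: 1.6/162 µV = 9876.5; smallest N with 2^N ≥ that is 14.
SNR = 6.02 × 14 + 1.76 = 86.04 dB.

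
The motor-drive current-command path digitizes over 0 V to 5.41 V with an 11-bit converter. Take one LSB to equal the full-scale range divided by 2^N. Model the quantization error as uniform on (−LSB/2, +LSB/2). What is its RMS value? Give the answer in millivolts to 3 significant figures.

Full-scale range = 5.41 V.
One LSB is 5.41 V / 2048 = 2.6416 mV.
For a uniform distribution on [−LSB/2, +LSB/2], V_rms = LSB/√12 = 2.6416 mV/3.4641 = 0.763 mV.

0.763 mV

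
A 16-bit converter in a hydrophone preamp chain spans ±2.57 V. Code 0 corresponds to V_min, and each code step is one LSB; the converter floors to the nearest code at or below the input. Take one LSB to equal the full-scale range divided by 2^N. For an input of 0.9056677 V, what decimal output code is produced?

Range = 2.57 − (-2.57) = 5.14 V. LSB = 5.14 V / 2^16 ≈ 78.43 µV.
code = ⌊(V_in − V_min)/LSB⌋ = ⌊(V_in − V_min) × 2^16 / range⌋
     = ⌊(0.9056677 − (-2.57)) × 65536 / 5.14⌋ = ⌊3.4756677 × 65536/5.14⌋
     = ⌊44315.439⌋ = 44315.

44315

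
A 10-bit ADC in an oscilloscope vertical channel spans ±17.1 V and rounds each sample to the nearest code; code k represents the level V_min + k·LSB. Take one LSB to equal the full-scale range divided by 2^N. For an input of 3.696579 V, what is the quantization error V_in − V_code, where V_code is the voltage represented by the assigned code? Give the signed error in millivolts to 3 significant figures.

−10.6 mV

Range = 17.1 − (-17.1) = 34.2 V. LSB = 34.2 V / 2^10 ≈ 33.40 mV.
(3.696579 − (-17.1)) / LSB = 20.796579 × 1024/34.2 = 622.6812. Nearest integer: k = 623.
V_code = V_min + k × range/2^10 = -17.1 + 623 × 34.2/1024 = 3.707226563 V.
Error = V_in − V_code = 3.696579 − (3.707226563) = −10.6 mV.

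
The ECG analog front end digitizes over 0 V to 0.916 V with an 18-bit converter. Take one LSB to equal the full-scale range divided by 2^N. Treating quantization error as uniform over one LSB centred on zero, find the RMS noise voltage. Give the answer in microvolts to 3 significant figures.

Full-scale range = 0.916 V.
LSB = 0.916 V ÷ 2^18 = 0.916/262144 V = 3.4943 µV.
σ_q = LSB/√12 = 3.4943 µV/3.4641 = 1.01 µV.

1.01 µV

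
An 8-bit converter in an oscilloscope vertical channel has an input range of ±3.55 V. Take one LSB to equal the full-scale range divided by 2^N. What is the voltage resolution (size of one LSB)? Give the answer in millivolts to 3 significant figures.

27.7 mV

Span: 3.55 V − (-3.55 V) = 7.1 V.
There are 2^8 = 256 steps.
One LSB is 7.1 V / 256 = 27.7 mV.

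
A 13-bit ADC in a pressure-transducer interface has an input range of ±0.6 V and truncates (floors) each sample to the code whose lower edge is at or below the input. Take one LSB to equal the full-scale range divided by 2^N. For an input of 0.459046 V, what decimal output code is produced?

Range = 0.6 − (-0.6) = 1.2 V. LSB = 1.2 V / 2^13 ≈ 146.5 µV.
(V_in − V_min) × 2^13/range = (0.459046 − (-0.6)) × 8192/1.2 = 7229.754.
Floor → code = 7229.

7229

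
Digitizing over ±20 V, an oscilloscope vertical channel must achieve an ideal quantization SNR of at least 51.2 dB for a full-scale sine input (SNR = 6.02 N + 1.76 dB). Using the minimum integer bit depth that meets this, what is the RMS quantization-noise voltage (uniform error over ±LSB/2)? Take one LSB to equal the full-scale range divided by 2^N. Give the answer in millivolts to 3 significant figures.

The full-scale span is 20 − (-20) = 40 V.
N ≥ (51.2 − 1.76)/6.02 = 8.213 → N_min = 9.
One LSB is 40 V / 512 = 78.125 mV.
V_rms = LSB/√12 = 22.6 mV.

22.6 mV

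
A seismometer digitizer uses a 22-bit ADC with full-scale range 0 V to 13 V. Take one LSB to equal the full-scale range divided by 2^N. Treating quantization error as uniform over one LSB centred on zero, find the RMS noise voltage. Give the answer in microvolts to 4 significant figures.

Span = 13 V.
Step size = 13/4194304 V = 3.09944 µV.
For a uniform distribution on [−LSB/2, +LSB/2], V_rms = LSB/√12 = 3.09944 µV/3.4641 = 0.8947 µV.

0.8947 µV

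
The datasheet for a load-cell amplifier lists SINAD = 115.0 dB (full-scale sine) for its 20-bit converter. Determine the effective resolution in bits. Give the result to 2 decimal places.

18.81 bits

(115.0 − 1.76) / 6.02 = 113.24/6.02 = 18.8106 effective bits.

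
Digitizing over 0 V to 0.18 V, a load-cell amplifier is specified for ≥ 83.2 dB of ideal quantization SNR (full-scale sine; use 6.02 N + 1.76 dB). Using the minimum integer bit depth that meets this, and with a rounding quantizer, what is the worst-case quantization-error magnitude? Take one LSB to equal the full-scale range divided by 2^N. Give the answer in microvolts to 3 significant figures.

5.49 µV

V_FS = 0.18 V.
Solving 6.02 N ≥ 83.2 − 1.76: N ≥ 13.528. Round up → N = 14.
LSB = 0.18 V ÷ 2^14 = 0.18/16384 V = 10.986 µV.
Max error for round-to-nearest is LSB/2 = 5.49 µV.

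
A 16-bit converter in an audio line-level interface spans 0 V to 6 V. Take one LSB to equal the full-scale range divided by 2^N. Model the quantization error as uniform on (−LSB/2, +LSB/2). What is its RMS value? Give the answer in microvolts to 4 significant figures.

V_FS = 6 V.
Step size = 6/65536 V = 91.5527 µV.
σ_q = LSB/√12 = 91.5527 µV/3.4641 = 26.43 µV.

26.43 µV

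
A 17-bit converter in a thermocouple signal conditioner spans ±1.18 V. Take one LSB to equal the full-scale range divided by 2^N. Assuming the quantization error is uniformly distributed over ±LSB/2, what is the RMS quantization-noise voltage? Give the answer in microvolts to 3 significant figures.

The full-scale span is 1.18 − (-1.18) = 2.36 V.
Step size = 2.36/131072 V = 18.005 µV.
σ_q = LSB/√12 = 18.005 µV/3.4641 = 5.20 µV.

5.20 µV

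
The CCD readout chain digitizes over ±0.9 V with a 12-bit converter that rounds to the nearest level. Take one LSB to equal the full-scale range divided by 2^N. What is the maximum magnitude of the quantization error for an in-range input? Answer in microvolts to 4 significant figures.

The full-scale span is 0.9 − (-0.9) = 1.8 V.
LSB = 1.8 V ÷ 2^12 = 1.8/4096 V = 439.453 µV.
Worst-case error for round-to-nearest is half an LSB: 219.7 µV.

219.7 µV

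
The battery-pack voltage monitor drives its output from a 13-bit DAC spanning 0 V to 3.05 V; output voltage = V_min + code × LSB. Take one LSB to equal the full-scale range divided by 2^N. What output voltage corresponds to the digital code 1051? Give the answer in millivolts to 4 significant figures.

V_FS = 3.05 V. LSB = 3.05 V / 2^13.
V_out = 0 + 1051 × (3.05/8192) V
      = 0 V + 0.391302 V = 0.391302 V.

391.3 mV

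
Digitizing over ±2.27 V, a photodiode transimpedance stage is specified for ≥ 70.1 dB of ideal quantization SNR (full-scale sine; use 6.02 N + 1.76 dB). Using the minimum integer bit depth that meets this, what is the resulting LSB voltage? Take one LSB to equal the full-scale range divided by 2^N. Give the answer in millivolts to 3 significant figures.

1.11 mV

The full-scale span is 2.27 − (-2.27) = 4.54 V.
Solving 6.02 N ≥ 70.1 − 1.76: N ≥ 11.352. Round up → N = 12.
LSB = 4.54 V ÷ 2^12 = 4.54/4096 V = 1.11 mV.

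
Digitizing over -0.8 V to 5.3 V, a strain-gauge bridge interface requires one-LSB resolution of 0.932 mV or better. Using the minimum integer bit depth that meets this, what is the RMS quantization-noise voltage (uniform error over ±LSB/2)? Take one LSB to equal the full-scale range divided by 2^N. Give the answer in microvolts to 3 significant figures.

Range = 5.3 − (-0.8) = 6.1 V.
6.1 V / 0.932 mV = 6545. Since 2^12 = 4096 and 2^13 = 8192, N = 13.
LSB = 6.1 V / 2^13 = 0.74463 mV.
σ_q = LSB/√12 = 0.74463 mV/3.4641 = 215 µV.

215 µV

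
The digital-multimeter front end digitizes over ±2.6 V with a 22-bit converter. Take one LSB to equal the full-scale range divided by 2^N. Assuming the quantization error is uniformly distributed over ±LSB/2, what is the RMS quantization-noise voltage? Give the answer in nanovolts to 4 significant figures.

Span: 2.6 V − (-2.6 V) = 5.2 V.
One LSB is 5.2 V / 4194304 = 1.23978 µV.
RMS of a uniform error over width LSB is LSB/√12 = 357.9 nV.

357.9 nV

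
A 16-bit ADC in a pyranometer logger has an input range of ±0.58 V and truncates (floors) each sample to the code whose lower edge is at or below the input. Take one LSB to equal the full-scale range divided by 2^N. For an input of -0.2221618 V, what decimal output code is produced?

Range = 0.58 − (-0.58) = 1.16 V. LSB = 1.16 V / 2^16 ≈ 17.70 µV.
code = ⌊(V_in − V_min)/LSB⌋ = ⌊(V_in − V_min) × 2^16 / range⌋
     = ⌊(-0.2221618 − (-0.58)) × 65536 / 1.16⌋ = ⌊0.3578382 × 65536/1.16⌋
     = ⌊20216.624⌋ = 20216.

20216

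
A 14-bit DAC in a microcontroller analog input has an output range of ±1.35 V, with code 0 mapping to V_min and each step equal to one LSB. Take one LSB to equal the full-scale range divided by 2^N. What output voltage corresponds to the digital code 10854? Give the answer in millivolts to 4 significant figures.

Range = 1.35 − (-1.35) = 2.7 V. LSB = 2.7 V / 2^14.
Output = V_min + (10854/16384) × range = -1.35 + 0.662476 × 2.7 V
      = -1.35 + 1.78868 = 0.438684 V.

438.7 mV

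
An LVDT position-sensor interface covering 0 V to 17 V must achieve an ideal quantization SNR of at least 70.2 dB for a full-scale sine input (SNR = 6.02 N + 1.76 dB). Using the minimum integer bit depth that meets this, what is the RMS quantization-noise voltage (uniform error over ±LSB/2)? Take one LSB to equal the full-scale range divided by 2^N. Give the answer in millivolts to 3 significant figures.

Full-scale range = 17 V.
6.02 N + 1.76 ≥ 70.2 gives N ≥ 11.369, so the minimum integer is 12.
One LSB is 17 V / 4096 = 4.1504 mV.
σ_q = LSB/√12 = 4.1504 mV/3.4641 = 1.20 mV.

1.20 mV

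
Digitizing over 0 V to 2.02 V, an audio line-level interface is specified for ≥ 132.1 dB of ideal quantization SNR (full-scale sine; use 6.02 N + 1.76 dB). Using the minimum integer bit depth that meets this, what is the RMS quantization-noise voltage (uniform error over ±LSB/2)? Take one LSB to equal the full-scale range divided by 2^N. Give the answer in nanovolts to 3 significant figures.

139 nV

Span = 2.02 V.
Solving 6.02 N ≥ 132.1 − 1.76: N ≥ 21.651. Round up → N = 22.
One LSB is 2.02 V / 4194304 = 481.61 nV.
V_rms = LSB/√12 = 139 nV.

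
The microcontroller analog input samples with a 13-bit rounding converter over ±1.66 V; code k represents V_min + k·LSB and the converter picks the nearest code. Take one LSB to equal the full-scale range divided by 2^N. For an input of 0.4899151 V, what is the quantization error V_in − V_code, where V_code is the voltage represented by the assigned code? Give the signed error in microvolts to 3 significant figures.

Full-scale range = 1.66 V − (-1.66 V) = 3.32 V. LSB = 3.32 V / 2^13 ≈ 405.3 µV.
(V_in − V_min)/LSB = (0.4899151 − (-1.66)) × 8192/3.32 = 5304.8508 → nearest code k = 5305.
V_code = V_min + k × range/2^13 = -1.66 + 5305 × 3.32/8192 = 0.4899755859 V.
Error = V_in − V_code = 0.4899151 − (0.4899755859) = −60.5 µV.

−60.5 µV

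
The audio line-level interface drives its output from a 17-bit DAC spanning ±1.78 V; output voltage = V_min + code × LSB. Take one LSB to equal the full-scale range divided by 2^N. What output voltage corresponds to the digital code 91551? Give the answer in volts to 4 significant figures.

0.7066 V

Range = 1.78 − (-1.78) = 3.56 V. LSB = 3.56 V / 2^17.
Output = V_min + (91551/131072) × range = -1.78 + 0.698479 × 3.56 V
      = -1.78 + 2.48658 = 0.706584 V.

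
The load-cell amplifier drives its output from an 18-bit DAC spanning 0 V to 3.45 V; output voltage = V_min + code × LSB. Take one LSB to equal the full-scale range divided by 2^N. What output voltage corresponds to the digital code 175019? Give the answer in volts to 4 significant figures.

2.303 V

Range is 3.45 V. LSB = 3.45 V / 2^18.
Output = V_min + (175019/262144) × range = 0 + 0.667645 × 3.45 V
      = 0 V + 2.30337 V = 2.30337 V.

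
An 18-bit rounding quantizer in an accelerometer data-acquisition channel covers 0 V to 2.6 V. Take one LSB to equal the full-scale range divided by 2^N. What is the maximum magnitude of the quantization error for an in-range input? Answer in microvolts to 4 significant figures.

Span = 2.6 V.
One LSB is 2.6 V / 262144 = 9.91821 µV.
|e|_max = LSB/2 = 4.959 µV.

4.959 µV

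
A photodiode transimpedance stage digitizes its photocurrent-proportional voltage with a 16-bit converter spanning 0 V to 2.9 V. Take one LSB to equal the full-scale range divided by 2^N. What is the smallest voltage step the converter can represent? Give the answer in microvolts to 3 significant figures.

Range is 2.9 V.
2^16 = 65536 levels.
LSB = 2.9 V / 2^16 = 44.3 µV.

44.3 µV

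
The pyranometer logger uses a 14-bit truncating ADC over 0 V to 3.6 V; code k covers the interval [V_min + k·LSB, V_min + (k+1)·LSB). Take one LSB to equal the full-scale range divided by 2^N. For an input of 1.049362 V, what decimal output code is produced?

Span = 3.6 V. LSB = 3.6 V / 2^14 ≈ 219.7 µV.
V_in − V_min = 1.049362 − (0) = 1.049362 V.
Divide by LSB: 1.049362 × 16384/3.6 = 4775.7631.
Truncating gives code 4775.

4775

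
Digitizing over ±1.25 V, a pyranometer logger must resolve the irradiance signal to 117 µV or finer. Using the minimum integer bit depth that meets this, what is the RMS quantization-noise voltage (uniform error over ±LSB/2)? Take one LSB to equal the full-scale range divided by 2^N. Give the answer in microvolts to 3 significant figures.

Range = 1.25 − (-1.25) = 2.5 V.
Required number of levels: 2.5/117 µV = 21368; smallest N with 2^N ≥ that is 15.
One LSB is 2.5 V / 32768 = 76.294 µV.
V_rms = LSB/√12 = 22.0 µV.

22.0 µV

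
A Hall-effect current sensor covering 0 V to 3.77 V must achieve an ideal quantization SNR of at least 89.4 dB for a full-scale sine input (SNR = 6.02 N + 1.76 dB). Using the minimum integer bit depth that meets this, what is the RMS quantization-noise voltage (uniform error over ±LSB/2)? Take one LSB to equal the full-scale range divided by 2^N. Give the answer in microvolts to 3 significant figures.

Span = 3.77 V.
Solving 6.02 N ≥ 89.4 − 1.76: N ≥ 14.558. Round up → N = 15.
LSB = 3.77 V ÷ 2^15 = 3.77/32768 V = 115.05 µV.
RMS noise = LSB/√12 = 33.2 µV.

33.2 µV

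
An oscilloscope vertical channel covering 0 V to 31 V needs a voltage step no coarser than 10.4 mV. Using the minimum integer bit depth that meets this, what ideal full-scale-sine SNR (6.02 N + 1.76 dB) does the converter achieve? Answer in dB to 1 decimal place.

Range is 31 V.
Need 2^N ≥ 31 V / 10.4 mV = 2981 → N_min = 12.
SNR = 6.02 × 12 + 1.76 = 74.00 dB.

74.0 dB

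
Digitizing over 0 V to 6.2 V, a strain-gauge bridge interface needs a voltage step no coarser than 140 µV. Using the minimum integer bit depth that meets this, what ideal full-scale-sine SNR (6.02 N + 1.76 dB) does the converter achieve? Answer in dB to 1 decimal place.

V_FS = 6.2 V.
Levels needed ≥ 6.2/140 µV = 44290. 2^16 = 65536 suffices, so N_min = 16.
SNR = 6.02 × 16 + 1.76 = 98.08 dB.

98.1 dB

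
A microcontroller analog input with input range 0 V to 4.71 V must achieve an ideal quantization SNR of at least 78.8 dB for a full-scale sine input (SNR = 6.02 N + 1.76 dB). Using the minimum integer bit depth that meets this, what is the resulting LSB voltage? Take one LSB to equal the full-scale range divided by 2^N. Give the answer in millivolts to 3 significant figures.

0.575 mV

Full-scale range = 4.71 V.
6.02 N + 1.76 ≥ 78.8 gives N ≥ 12.797, so the minimum integer is 13.
Step size = 4.71/8192 V = 0.575 mV.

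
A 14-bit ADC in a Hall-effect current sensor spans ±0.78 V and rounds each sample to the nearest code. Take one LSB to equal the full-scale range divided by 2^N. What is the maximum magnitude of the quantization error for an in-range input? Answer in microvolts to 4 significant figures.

47.61 µV

The full-scale span is 0.78 − (-0.78) = 1.56 V.
Step size = 1.56/16384 V = 95.2148 µV.
|e|_max = LSB/2 = 47.61 µV.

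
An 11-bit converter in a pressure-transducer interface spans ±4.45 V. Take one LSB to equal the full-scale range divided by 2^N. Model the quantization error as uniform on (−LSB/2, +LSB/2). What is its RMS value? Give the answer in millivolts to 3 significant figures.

1.25 mV

Span: 4.45 V − (-4.45 V) = 8.9 V.
One LSB is 8.9 V / 2048 = 4.3457 mV.
σ_q = LSB/√12 = 4.3457 mV/3.4641 = 1.25 mV.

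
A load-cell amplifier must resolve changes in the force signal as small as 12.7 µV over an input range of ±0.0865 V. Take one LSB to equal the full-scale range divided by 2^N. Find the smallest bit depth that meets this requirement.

14 bits

Range = 0.0865 − (-0.0865) = 0.173 V.
0.173 V / 12.7 µV = 13620. Since 2^13 = 8192 and 2^14 = 16384, N = 14.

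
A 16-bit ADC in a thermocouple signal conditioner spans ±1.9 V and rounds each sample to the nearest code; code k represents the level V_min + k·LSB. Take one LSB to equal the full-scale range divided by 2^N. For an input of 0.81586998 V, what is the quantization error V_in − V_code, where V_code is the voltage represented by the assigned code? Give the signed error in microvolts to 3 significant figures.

−14.4 µV

Full-scale range = 1.9 V − (-1.9 V) = 3.8 V. LSB = 3.8 V / 2^16 ≈ 57.98 µV.
(V_in − V_min)/LSB = (0.81586998 − (-1.9)) × 65536/3.8 = 46838.7513 → nearest code k = 46839.
V_code = -1.9 + (46839/65536) × 3.8 = 0.81588439941 V.
Error = V_in − V_code = 0.81586998 − (0.81588439941) = −14.4 µV.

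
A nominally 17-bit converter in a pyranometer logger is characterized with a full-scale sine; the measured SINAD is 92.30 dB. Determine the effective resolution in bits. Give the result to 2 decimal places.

15.04 bits

ENOB = (SINAD − 1.76) / 6.02 = (92.30 − 1.76) / 6.02 = 90.54 / 6.02 = 15.0399.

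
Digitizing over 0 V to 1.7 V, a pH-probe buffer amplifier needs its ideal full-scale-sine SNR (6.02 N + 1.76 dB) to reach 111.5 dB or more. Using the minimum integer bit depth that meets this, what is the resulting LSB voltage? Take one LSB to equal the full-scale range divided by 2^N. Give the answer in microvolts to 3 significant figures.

Full-scale range = 1.7 V.
6.02 N + 1.76 ≥ 111.5 gives N ≥ 18.229, so the minimum integer is 19.
One LSB is 1.7 V / 524288 = 3.24 µV.

3.24 µV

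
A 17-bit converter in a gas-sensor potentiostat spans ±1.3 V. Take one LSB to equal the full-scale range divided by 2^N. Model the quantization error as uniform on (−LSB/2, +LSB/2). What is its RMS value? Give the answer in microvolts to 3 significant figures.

5.73 µV

Range = 1.3 − (-1.3) = 2.6 V.
LSB = 2.6 V / 2^17 = 19.836 µV.
V_rms = LSB/√12 = 19.836 µV / √12 = 5.73 µV.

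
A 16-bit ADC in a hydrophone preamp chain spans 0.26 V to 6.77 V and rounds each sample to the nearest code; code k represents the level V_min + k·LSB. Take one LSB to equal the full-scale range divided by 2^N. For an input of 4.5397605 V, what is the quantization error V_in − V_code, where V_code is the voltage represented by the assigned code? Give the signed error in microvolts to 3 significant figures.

+23.6 µV

Span: 6.77 V − (0.26 V) = 6.51 V. LSB = 6.51 V / 2^16 ≈ 99.33 µV.
(4.5397605 − (0.26)) / LSB = 4.2797605 × 65536/6.51 = 43084.2372. Nearest integer: k = 43084.
V_code = V_min + k × range/2^16 = 0.26 + 43084 × 6.51/65536 = 4.5397369385 V.
e = 4.5397605 − (4.5397369385) = +23.6 µV.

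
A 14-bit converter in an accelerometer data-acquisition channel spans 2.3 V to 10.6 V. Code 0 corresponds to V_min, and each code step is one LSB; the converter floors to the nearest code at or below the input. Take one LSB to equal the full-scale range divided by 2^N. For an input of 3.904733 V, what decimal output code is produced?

3167

The full-scale span is 10.6 − (2.3) = 8.3 V. LSB = 8.3 V / 2^14 ≈ 0.5066 mV.
(V_in − V_min) × 2^14/range = (3.904733 − (2.3)) × 16384/8.3 = 3167.704.
Floor → code = 3167.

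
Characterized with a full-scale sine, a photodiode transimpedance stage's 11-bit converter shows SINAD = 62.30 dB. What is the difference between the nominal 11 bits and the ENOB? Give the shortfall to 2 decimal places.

Effective bits = (62.30 − 1.76)/6.02 = 10.0565.
Lost resolution: 11 − 10.0565 = 0.9435 bits.

0.94 bits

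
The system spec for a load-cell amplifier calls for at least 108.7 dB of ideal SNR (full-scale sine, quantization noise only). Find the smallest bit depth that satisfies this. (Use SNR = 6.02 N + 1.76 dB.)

N ≥ (108.7 − 1.76)/6.02 = 17.764 → N_min = 18.

18 bits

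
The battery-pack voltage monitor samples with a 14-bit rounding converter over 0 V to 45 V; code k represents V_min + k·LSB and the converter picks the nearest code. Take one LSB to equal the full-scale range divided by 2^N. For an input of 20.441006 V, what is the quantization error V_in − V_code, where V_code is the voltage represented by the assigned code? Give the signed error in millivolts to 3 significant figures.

Full-scale range = 45 V. LSB = 45 V / 2^14 ≈ 2.747 mV.
(V_in − V_min)/LSB = (20.441006 − (0)) × 16384/45 = 7442.3432 → nearest code k = 7442.
V_code = V_min + k × range/2^14 = 0 + 7442 × 45/16384 = 20.440063477 V.
Error = V_in − V_code = 20.441006 − (20.440063477) = +0.943 mV.

+0.943 mV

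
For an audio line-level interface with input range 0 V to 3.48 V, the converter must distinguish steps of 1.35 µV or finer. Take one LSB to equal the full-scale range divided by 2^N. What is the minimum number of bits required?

Range is 3.48 V.
Levels needed ≥ 3.48/1.35 µV = 2.578e6. 2^22 = 4194304 suffices, so N_min = 22.

22 bits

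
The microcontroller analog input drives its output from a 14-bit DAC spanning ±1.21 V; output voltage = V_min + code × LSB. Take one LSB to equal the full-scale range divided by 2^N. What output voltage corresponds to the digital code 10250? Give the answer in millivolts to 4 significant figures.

304.0 mV

Span: 1.21 V − (-1.21 V) = 2.42 V. LSB = 2.42 V / 2^14.
Output = V_min + (10250/16384) × range = -1.21 + 0.625610 × 2.42 V
      = -1.21 V + 1.51398 V = 0.303977 V.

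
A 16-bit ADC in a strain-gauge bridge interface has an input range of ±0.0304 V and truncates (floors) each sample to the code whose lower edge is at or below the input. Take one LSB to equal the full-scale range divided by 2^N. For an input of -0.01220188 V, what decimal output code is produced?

19615

The full-scale span is 0.0304 − (-0.0304) = 0.0608 V. LSB = 0.0608 V / 2^16 ≈ 0.9277 µV.
(V_in − V_min) × 2^16/range = (-0.01220188 − (-0.0304)) × 65536/0.0608 = 19615.658.
Floor → code = 19615.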